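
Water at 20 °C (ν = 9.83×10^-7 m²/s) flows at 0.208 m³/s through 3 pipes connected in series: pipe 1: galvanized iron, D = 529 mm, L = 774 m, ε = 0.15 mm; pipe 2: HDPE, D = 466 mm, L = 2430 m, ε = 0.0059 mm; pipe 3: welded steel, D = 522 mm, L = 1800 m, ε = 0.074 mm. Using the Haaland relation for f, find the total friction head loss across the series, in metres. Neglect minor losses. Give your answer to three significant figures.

Pipe 1: V = 0.9464 m/s, Re = 5.09×10^5, ε/D = 2.84×10^-4, f = 0.01600, h_1 = f(L/D)V²/2g = 1.069 m
Pipe 2: V = 1.220 m/s, Re = 5.78×10^5, ε/D = 1.27×10^-5, f = 0.01289, h_2 = f(L/D)V²/2g = 5.096 m
Pipe 3: V = 0.9719 m/s, Re = 5.16×10^5, ε/D = 1.42×10^-4, f = 0.01467, h_3 = f(L/D)V²/2g = 2.435 m
Series → Q common, losses add: H = Σh = 8.600 m

H ≈ 8.60 m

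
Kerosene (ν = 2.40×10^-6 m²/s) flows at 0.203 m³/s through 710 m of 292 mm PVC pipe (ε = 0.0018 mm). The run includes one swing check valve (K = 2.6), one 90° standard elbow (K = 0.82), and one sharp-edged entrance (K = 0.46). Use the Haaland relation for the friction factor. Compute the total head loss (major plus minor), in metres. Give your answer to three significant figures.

H_L ≈ 17.6 m

V = 4Q/(πD²) = 3.031 m/s; V²/2g = 0.4684 m
Re = 3.69×10^5, ε/D = 6.16×10^-6 → f = 0.01386 (Haaland)
Major: h_f = f(L/D)·V²/2g = 0.01386·2432·0.4684 = 15.78 m
Minor: ΣK = 3.88; h_m = ΣK·V²/2g = 1.817 m
Total H_L = 15.78 + 1.817 = 17.60 m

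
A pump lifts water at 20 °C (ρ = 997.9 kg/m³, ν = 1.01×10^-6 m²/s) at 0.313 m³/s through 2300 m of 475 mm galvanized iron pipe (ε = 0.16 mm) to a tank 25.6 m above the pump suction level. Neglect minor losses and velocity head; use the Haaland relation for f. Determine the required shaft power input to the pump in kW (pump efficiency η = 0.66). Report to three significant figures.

P_shaft ≈ 176 kW

V = 4Q/(πD²) = 1.766 m/s; Re = 8.31×10^5; ε/D = 3.37×10^-4; f = 0.01604
h_f = f(L/D)V²/2g = 12.35 m
Total head H = z + h_f = 25.6 + 12.35 = 37.95 m
P_hyd = ρgQH = 997.9·9.81·0.313·37.95 = 116.3 kW
P_shaft = P_hyd/η = 116.3/0.66 = 176.2 kW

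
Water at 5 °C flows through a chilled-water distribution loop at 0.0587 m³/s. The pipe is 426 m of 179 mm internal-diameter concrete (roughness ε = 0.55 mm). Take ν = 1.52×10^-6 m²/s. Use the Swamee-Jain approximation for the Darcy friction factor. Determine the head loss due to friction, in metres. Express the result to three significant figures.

h_f ≈ 17.8 m

V = 4Q/(πD²) = 4·0.0587/(π·0.179²) = 2.333 m/s
Re = VD/ν = 2.333·0.179/1.52×10^-6 = 2.75×10^5 → turbulent
ε/D = 0.55/179 = 0.00307
Swamee-Jain: f = 0.02698
h_f = f(L/D)V²/(2g) = 0.02698·(426/0.179)·2.333²/(2·9.81) = 17.81 m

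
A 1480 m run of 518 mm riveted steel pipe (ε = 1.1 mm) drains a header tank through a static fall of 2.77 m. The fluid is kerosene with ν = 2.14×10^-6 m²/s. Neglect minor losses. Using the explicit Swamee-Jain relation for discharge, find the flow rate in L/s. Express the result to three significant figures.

Q ≈ 185 L/s

Swamee-Jain (Type II): Q = -0.965·√(gD⁵h_f/L)·ln[ε/(3.7D) + √(3.17ν²L/(gD³h_f))]
√(gD⁵h_f/L) = √(9.81·0.518⁵·2.77/1480) = 0.02617
ε/(3.7D) = 5.74×10^-4; √(3.17ν²L/(gD³h_f)) = 7.54×10^-5
Q = -0.965·0.02617·ln(6.494×10^-4) = 0.1853 m³/s
Check: V = 0.879 m/s, Re = 2.13×10^5, f = 0.02478, h_f = 2.79 m ≈ 2.77 m ✓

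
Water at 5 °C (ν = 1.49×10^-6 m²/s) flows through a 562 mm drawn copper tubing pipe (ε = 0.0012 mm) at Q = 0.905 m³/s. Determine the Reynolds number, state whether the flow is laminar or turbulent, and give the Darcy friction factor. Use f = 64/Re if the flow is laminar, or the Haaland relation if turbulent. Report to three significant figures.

Re ≈ 1.38×10^6; turbulent; f ≈ 0.0110

V = 4Q/(πD²) = 3.648 m/s
Re = VD/ν = 3.648·0.562/1.49×10^-6 = 1.38×10^6
Re > 4000 → turbulent; ε/D = 2.14×10^-6
Haaland: f = 0.01103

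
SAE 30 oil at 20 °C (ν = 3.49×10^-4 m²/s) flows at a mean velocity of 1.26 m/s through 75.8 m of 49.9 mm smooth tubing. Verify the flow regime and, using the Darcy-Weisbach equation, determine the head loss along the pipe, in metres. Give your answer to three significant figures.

Re = VD/ν = 1.26·0.04990/3.49×10^-4 = 180 → laminar (Re < 2300)
f = 64/Re = 0.3553
h_f = f(L/D)V²/(2g) = 0.3553·(75.8/0.04990)·1.26²/(2·9.81) = 43.67 m

h_f ≈ 43.7 m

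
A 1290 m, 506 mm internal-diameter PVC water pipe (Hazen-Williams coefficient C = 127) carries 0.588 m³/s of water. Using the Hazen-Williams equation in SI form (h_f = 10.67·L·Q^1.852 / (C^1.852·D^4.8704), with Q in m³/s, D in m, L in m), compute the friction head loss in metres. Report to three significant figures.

h_f = 10.67·1290·0.588^1.852 / (127^1.852·0.506^4.8704) = 18.04 m

h_f ≈ 18.0 m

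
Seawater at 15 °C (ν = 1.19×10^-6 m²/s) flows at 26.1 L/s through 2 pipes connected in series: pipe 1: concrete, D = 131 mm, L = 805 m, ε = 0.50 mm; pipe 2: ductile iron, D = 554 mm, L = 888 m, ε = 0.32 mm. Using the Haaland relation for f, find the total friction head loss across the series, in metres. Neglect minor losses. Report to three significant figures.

Pipe 1: V = 1.936 m/s, Re = 2.13×10^5, ε/D = 0.00382, f = 0.02857, h_1 = f(L/D)V²/2g = 33.55 m
Pipe 2: V = 0.1083 m/s, Re = 5.04×10^4, ε/D = 5.78×10^-4, f = 0.02246, h_2 = f(L/D)V²/2g = 0.02151 m
Series → Q common, losses add: H = Σh = 33.57 m

H ≈ 33.6 m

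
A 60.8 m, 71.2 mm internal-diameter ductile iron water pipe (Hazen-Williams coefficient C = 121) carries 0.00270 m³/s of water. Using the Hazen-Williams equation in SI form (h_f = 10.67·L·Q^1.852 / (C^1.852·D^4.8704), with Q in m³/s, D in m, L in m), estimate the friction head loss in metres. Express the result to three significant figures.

h_f ≈ 0.612 m

h_f = 10.67·60.8·0.00270^1.852 / (121^1.852·0.0712^4.8704) = 0.6117 m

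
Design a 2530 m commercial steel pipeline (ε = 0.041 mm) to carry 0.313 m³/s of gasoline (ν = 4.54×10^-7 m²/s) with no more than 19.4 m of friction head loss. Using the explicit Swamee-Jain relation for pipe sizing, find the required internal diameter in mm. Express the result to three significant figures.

D ≈ 426 mm

Swamee-Jain (Type III): D = 0.66·[ε^1.25·(LQ²/(gh_f))^4.75 + ν·Q^9.4·(L/(gh_f))^5.2]^0.04
LQ²/(gh_f) = 1.302; L/(gh_f) = 13.29
Term 1 = ε^1.25·(…)^4.75 = 1.15×10^-5; Term 2 = ν·Q^9.4·(…)^5.2 = 5.73×10^-6
D = 0.66·(1.15×10^-5 + 5.73×10^-6)^0.04 = 0.4256 m = 426 mm
Check: V = 2.20 m/s, Re = 2.06×10^6, f = 0.01279, h_f = 18.8 m ≈ 19.4 m ✓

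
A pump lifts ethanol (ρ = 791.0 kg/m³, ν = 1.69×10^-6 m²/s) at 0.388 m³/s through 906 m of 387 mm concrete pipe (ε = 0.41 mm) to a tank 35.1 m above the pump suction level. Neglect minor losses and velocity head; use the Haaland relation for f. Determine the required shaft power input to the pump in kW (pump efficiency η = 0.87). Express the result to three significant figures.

P_shaft ≈ 213 kW

V = 4Q/(πD²) = 3.299 m/s; Re = 7.55×10^5; ε/D = 0.00106; f = 0.02029
h_f = f(L/D)V²/2g = 26.34 m
Total head H = z + h_f = 35.1 + 26.34 = 61.44 m
P_hyd = ρgQH = 791.0·9.81·0.388·61.44 = 185.0 kW
P_shaft = P_hyd/η = 185.0/0.87 = 212.6 kW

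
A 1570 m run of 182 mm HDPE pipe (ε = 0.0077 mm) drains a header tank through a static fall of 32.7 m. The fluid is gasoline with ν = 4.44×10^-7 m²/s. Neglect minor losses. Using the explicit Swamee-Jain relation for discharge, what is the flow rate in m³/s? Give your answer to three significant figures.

Swamee-Jain (Type II): Q = -0.965·√(gD⁵h_f/L)·ln[ε/(3.7D) + √(3.17ν²L/(gD³h_f))]
√(gD⁵h_f/L) = √(9.81·0.182⁵·32.7/1570) = 0.006388
ε/(3.7D) = 1.14×10^-5; √(3.17ν²L/(gD³h_f)) = 2.25×10^-5
Q = -0.965·0.006388·ln(3.396×10^-5) = 0.06343 m³/s
Check: V = 2.44 m/s, Re = 9.99×10^5, f = 0.01254, h_f = 32.8 m ≈ 32.7 m ✓

Q ≈ 0.0634 m³/s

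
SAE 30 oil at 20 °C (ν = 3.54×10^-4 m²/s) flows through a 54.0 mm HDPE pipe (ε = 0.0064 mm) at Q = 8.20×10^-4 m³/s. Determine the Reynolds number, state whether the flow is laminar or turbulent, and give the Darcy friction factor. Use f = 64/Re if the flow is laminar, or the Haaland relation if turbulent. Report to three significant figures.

Re ≈ 54.6; laminar; f = 64/Re ≈ 1.17

V = 4Q/(πD²) = 0.3580 m/s
Re = VD/ν = 0.3580·0.0540/3.54×10^-4 = 54.6
Re < 2300 → laminar → f = 64/Re = 1.172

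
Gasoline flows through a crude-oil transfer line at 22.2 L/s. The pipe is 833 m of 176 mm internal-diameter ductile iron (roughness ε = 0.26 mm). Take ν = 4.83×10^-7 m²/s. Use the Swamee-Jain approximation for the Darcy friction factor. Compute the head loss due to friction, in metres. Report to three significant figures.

V = 4Q/(πD²) = 4·0.0222/(π·0.176²) = 0.9125 m/s
Re = VD/ν = 0.9125·0.176/4.83×10^-7 = 3.33×10^5 → turbulent
ε/D = 0.26/176 = 0.00148
Swamee-Jain: f = 0.02246
h_f = f(L/D)V²/(2g) = 0.02246·(833/0.176)·0.9125²/(2·9.81) = 4.511 m

h_f ≈ 4.51 m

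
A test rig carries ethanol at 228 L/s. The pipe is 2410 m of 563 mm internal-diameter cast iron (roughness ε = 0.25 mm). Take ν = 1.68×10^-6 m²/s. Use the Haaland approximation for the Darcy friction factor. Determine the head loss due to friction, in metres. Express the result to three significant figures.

h_f ≈ 3.24 m

V = 4Q/(πD²) = 4·0.228/(π·0.563²) = 0.9159 m/s
Re = VD/ν = 0.9159·0.563/1.68×10^-6 = 3.07×10^5 → turbulent
ε/D = 0.25/563 = 4.44×10^-4
Haaland: f = 0.01771
h_f = f(L/D)V²/(2g) = 0.01771·(2410/0.563)·0.9159²/(2·9.81) = 3.242 m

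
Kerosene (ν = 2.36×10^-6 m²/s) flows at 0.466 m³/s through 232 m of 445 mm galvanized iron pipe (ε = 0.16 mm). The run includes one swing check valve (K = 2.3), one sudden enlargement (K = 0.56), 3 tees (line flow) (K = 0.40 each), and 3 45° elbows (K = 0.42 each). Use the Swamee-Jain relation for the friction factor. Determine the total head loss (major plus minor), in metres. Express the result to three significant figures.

V = 4Q/(πD²) = 2.996 m/s; V²/2g = 0.4576 m
Re = 5.65×10^5, ε/D = 3.60×10^-4 → f = 0.01671 (Swamee-Jain)
Major: h_f = f(L/D)·V²/2g = 0.01671·521.3·0.4576 = 3.985 m
Minor: ΣK = 5.32; h_m = ΣK·V²/2g = 2.434 m
Total H_L = 3.985 + 2.434 = 6.419 m

H_L ≈ 6.42 m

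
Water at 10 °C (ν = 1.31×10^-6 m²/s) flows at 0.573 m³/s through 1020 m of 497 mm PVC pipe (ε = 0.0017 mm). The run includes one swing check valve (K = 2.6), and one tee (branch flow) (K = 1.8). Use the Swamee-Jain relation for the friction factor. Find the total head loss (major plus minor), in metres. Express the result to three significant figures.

V = 4Q/(πD²) = 2.954 m/s; V²/2g = 0.4446 m
Re = 1.12×10^6, ε/D = 3.42×10^-6 → f = 0.01148 (Swamee-Jain)
Major: h_f = f(L/D)·V²/2g = 0.01148·2052·0.4446 = 10.48 m
Minor: ΣK = 4.40; h_m = ΣK·V²/2g = 1.956 m
Total H_L = 10.48 + 1.956 = 12.43 m

H_L ≈ 12.4 m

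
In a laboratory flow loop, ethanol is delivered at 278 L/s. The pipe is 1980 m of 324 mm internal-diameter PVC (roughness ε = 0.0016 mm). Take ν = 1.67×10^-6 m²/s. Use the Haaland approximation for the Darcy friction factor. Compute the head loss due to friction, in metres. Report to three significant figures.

V = 4Q/(πD²) = 4·0.278/(π·0.324²) = 3.372 m/s
Re = VD/ν = 3.372·0.324/1.67×10^-6 = 6.54×10^5 → turbulent
ε/D = 0.0016/324 = 4.94×10^-6
Haaland: f = 0.01252
h_f = f(L/D)V²/(2g) = 0.01252·(1980/0.324)·3.372²/(2·9.81) = 44.34 m

h_f ≈ 44.3 m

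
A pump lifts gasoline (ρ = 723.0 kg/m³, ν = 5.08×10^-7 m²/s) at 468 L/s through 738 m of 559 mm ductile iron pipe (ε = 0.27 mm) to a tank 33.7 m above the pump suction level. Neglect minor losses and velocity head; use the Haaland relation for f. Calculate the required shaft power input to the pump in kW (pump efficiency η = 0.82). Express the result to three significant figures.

P_shaft ≈ 153 kW

V = 4Q/(πD²) = 1.907 m/s; Re = 2.10×10^6; ε/D = 4.83×10^-4; f = 0.01682
h_f = f(L/D)V²/2g = 4.117 m
Total head H = z + h_f = 33.7 + 4.117 = 37.82 m
P_hyd = ρgQH = 723.0·9.81·0.468·37.82 = 125.5 kW
P_shaft = P_hyd/η = 125.5/0.82 = 153.1 kW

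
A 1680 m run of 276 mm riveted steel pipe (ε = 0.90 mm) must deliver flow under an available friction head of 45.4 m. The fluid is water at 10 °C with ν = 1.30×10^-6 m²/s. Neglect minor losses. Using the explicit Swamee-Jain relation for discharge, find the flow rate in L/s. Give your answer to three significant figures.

Swamee-Jain (Type II): Q = -0.965·√(gD⁵h_f/L)·ln[ε/(3.7D) + √(3.17ν²L/(gD³h_f))]
√(gD⁵h_f/L) = √(9.81·0.276⁵·45.4/1680) = 0.02061
ε/(3.7D) = 8.81×10^-4; √(3.17ν²L/(gD³h_f)) = 3.10×10^-5
Q = -0.965·0.02061·ln(9.123×10^-4) = 0.1392 m³/s
Check: V = 2.33 m/s, Re = 4.94×10^5, f = 0.02716, h_f = 45.6 m ≈ 45.4 m ✓

Q ≈ 139 L/s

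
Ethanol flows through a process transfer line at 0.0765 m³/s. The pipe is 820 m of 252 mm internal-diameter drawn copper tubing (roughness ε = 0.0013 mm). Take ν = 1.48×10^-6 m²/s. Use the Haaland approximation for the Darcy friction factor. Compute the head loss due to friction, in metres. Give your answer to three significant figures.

V = 4Q/(πD²) = 4·0.0765/(π·0.252²) = 1.534 m/s
Re = VD/ν = 1.534·0.252/1.48×10^-6 = 2.61×10^5 → turbulent
ε/D = 0.0013/252 = 5.16×10^-6
Haaland: f = 0.01476
h_f = f(L/D)V²/(2g) = 0.01476·(820/0.252)·1.534²/(2·9.81) = 5.759 m

h_f ≈ 5.76 m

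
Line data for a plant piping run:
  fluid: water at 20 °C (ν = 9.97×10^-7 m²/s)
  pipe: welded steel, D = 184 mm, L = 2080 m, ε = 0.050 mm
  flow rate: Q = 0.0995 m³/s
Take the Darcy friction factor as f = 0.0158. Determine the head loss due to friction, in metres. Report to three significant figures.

h_f ≈ 127 m

V = 4Q/(πD²) = 4·0.0995/(π·0.184²) = 3.742 m/s
h_f = f(L/D)V²/(2g) = 0.01580·(2080/0.184)·3.742²/(2·9.81) = 127.5 m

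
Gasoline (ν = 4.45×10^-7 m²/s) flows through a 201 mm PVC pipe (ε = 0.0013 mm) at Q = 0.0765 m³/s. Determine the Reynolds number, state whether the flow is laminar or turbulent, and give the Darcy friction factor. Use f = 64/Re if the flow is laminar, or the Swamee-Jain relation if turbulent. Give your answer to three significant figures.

V = 4Q/(πD²) = 2.411 m/s
Re = VD/ν = 2.411·0.201/4.45×10^-7 = 1.09×10^6
Re > 4000 → turbulent; ε/D = 6.47×10^-6
Swamee-Jain: f = 0.01161

Re ≈ 1.09×10^6; turbulent; f ≈ 0.0116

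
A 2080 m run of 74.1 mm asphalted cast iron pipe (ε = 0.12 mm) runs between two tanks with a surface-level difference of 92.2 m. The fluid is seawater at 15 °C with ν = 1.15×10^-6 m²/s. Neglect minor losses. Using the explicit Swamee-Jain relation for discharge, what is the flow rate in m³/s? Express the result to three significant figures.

Swamee-Jain (Type II): Q = -0.965·√(gD⁵h_f/L)·ln[ε/(3.7D) + √(3.17ν²L/(gD³h_f))]
√(gD⁵h_f/L) = √(9.81·0.0741⁵·92.2/2080) = 9.856×10^-4
ε/(3.7D) = 4.38×10^-4; √(3.17ν²L/(gD³h_f)) = 1.54×10^-4
Q = -0.965·9.856×10^-4·ln(5.916×10^-4) = 0.007069 m³/s
Check: V = 1.64 m/s, Re = 1.06×10^5, f = 0.02420, h_f = 93.0 m ≈ 92.2 m ✓

Q ≈ 0.00707 m³/s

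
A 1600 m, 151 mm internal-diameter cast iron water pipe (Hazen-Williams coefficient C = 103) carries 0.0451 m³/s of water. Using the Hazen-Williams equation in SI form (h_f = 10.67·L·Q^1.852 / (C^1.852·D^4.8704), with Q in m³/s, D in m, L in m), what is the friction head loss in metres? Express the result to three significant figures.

h_f ≈ 103 m

h_f = 10.67·1600·0.0451^1.852 / (103^1.852·0.151^4.8704) = 102.5 m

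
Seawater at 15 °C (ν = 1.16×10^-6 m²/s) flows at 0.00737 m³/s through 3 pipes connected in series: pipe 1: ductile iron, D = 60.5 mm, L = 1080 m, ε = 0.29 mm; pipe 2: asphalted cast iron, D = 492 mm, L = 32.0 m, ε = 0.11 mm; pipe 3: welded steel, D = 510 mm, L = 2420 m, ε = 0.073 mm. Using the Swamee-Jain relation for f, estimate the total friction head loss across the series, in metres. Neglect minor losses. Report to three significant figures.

Pipe 1: V = 2.564 m/s, Re = 1.34×10^5, ε/D = 0.00479, f = 0.03093, h_1 = f(L/D)V²/2g = 185.0 m
Pipe 2: V = 0.03877 m/s, Re = 1.64×10^4, ε/D = 2.24×10^-4, f = 0.02763, h_2 = f(L/D)V²/2g = 1.377×10^-4 m
Pipe 3: V = 0.03608 m/s, Re = 1.59×10^4, ε/D = 1.43×10^-4, f = 0.02770, h_3 = f(L/D)V²/2g = 0.008720 m
Series → Q common, losses add: H = Σh = 185.0 m

H ≈ 185 m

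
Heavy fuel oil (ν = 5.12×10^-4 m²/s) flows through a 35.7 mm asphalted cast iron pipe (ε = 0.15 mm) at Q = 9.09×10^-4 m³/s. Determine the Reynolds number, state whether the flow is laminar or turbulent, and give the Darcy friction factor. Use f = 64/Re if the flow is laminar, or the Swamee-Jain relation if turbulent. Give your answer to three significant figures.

Re ≈ 63.3; laminar; f = 64/Re ≈ 1.01

V = 4Q/(πD²) = 0.9081 m/s
Re = VD/ν = 0.9081·0.0357/5.12×10^-4 = 63.3
Re < 2300 → laminar → f = 64/Re = 1.011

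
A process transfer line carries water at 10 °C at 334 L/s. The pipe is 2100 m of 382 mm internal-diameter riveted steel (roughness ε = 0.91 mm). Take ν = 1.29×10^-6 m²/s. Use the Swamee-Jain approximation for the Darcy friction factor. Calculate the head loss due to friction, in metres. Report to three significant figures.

h_f ≈ 59.1 m

V = 4Q/(πD²) = 4·0.334/(π·0.382²) = 2.914 m/s
Re = VD/ν = 2.914·0.382/1.29×10^-6 = 8.63×10^5 → turbulent
ε/D = 0.91/382 = 0.00238
Swamee-Jain: f = 0.02482
h_f = f(L/D)V²/(2g) = 0.02482·(2100/0.382)·2.914²/(2·9.81) = 59.05 m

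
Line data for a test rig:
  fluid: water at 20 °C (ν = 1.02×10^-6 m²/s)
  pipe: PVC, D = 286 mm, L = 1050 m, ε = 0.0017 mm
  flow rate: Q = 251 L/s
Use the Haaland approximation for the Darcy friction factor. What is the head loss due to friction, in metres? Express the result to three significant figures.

h_f ≈ 32.9 m

V = 4Q/(πD²) = 4·0.251/(π·0.286²) = 3.907 m/s
Re = VD/ν = 3.907·0.286/1.02×10^-6 = 1.10×10^6 → turbulent
ε/D = 0.0017/286 = 5.94×10^-6
Haaland: f = 0.01152
h_f = f(L/D)V²/(2g) = 0.01152·(1050/0.286)·3.907²/(2·9.81) = 32.91 m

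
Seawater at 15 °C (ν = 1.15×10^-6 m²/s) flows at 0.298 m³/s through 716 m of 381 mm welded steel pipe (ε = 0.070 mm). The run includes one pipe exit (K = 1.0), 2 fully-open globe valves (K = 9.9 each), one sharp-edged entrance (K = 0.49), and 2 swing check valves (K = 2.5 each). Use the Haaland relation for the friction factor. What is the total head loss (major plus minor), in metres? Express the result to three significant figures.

H_L ≈ 18.7 m

V = 4Q/(πD²) = 2.614 m/s; V²/2g = 0.3482 m
Re = 8.66×10^5, ε/D = 1.84×10^-4 → f = 0.01454 (Haaland)
Major: h_f = f(L/D)·V²/2g = 0.01454·1879·0.3482 = 9.512 m
Minor: ΣK = 26.3; h_m = ΣK·V²/2g = 9.155 m
Total H_L = 9.512 + 9.155 = 18.67 m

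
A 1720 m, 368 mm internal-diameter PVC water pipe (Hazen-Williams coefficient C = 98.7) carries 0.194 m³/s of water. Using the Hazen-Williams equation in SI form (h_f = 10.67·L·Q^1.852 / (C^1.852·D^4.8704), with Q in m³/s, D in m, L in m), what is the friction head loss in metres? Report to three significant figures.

h_f = 10.67·1720·0.194^1.852 / (98.7^1.852·0.368^4.8704) = 23.21 m

h_f ≈ 23.2 m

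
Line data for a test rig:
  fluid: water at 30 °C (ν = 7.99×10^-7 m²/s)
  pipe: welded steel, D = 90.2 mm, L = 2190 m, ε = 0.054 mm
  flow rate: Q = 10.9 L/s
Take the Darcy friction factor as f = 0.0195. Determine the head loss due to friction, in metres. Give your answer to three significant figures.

V = 4Q/(πD²) = 4·0.0109/(π·0.0902²) = 1.706 m/s
h_f = f(L/D)V²/(2g) = 0.01950·(2190/0.0902)·1.706²/(2·9.81) = 70.21 m

h_f ≈ 70.2 m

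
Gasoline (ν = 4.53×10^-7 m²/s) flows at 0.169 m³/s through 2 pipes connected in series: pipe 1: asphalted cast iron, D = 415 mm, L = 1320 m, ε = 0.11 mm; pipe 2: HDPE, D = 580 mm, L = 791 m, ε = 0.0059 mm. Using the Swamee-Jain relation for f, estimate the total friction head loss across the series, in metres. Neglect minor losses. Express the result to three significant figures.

H ≈ 4.23 m

Pipe 1: V = 1.249 m/s, Re = 1.14×10^6, ε/D = 2.65×10^-4, f = 0.01534, h_1 = f(L/D)V²/2g = 3.882 m
Pipe 2: V = 0.6396 m/s, Re = 8.19×10^5, ε/D = 1.02×10^-5, f = 0.01223, h_2 = f(L/D)V²/2g = 0.3478 m
Series → Q common, losses add: H = Σh = 4.230 m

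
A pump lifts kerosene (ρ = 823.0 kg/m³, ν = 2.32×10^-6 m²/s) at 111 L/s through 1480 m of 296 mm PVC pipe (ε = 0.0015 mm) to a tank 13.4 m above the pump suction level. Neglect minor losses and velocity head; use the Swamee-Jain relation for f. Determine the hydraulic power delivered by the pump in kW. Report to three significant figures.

V = 4Q/(πD²) = 1.613 m/s; Re = 2.06×10^5; ε/D = 5.07×10^-6; f = 0.01549
h_f = f(L/D)V²/2g = 10.27 m
Total head H = z + h_f = 13.4 + 10.27 = 23.67 m
P_hyd = ρgQH = 823.0·9.81·0.111·23.67 = 21.22 kW

P_hyd ≈ 21.2 kW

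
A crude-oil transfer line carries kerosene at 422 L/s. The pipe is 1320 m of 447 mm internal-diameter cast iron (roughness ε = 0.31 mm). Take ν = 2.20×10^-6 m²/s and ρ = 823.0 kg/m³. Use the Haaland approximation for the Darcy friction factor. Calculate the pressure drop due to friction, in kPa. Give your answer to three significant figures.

V = 4Q/(πD²) = 4·0.422/(π·0.447²) = 2.689 m/s
Re = VD/ν = 2.689·0.447/2.20×10^-6 = 5.46×10^5 → turbulent
ε/D = 0.31/447 = 6.94×10^-4
Haaland: f = 0.01865
h_f = f(L/D)V²/(2g) = 0.01865·(1320/0.447)·2.689²/(2·9.81) = 20.30 m
Δp = ρg·h_f = 823.0·9.81·20.30 = 163.9 kPa

Δp ≈ 164 kPa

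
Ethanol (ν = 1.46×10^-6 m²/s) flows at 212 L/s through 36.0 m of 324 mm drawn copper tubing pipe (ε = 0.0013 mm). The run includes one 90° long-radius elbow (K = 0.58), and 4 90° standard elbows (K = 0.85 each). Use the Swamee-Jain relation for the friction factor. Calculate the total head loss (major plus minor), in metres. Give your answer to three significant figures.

V = 4Q/(πD²) = 2.571 m/s; V²/2g = 0.3370 m
Re = 5.71×10^5, ε/D = 4.01×10^-6 → f = 0.01286 (Swamee-Jain)
Major: h_f = f(L/D)·V²/2g = 0.01286·111.1·0.3370 = 0.4814 m
Minor: ΣK = 3.98; h_m = ΣK·V²/2g = 1.341 m
Total H_L = 0.4814 + 1.341 = 1.823 m

H_L ≈ 1.82 m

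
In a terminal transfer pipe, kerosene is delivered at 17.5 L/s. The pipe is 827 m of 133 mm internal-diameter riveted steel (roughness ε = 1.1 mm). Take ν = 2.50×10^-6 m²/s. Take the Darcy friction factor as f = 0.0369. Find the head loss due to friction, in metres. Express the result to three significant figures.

h_f ≈ 18.6 m

V = 4Q/(πD²) = 4·0.0175/(π·0.133²) = 1.260 m/s
h_f = f(L/D)V²/(2g) = 0.03690·(827/0.133)·1.260²/(2·9.81) = 18.56 m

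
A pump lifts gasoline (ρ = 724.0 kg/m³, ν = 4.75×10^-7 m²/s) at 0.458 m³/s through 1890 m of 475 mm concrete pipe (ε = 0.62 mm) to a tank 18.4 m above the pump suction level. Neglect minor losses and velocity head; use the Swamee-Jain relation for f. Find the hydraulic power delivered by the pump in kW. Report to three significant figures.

P_hyd ≈ 153 kW

V = 4Q/(πD²) = 2.585 m/s; Re = 2.58×10^6; ε/D = 0.00131; f = 0.02112
h_f = f(L/D)V²/2g = 28.61 m
Total head H = z + h_f = 18.4 + 28.61 = 47.01 m
P_hyd = ρgQH = 724.0·9.81·0.458·47.01 = 152.9 kW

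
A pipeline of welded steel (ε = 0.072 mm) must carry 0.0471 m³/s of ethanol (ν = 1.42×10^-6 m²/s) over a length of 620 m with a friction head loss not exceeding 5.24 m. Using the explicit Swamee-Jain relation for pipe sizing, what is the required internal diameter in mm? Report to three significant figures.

Swamee-Jain (Type III): D = 0.66·[ε^1.25·(LQ²/(gh_f))^4.75 + ν·Q^9.4·(L/(gh_f))^5.2]^0.04
LQ²/(gh_f) = 0.02676; L/(gh_f) = 12.06
Term 1 = ε^1.25·(…)^4.75 = 2.25×10^-13; Term 2 = ν·Q^9.4·(…)^5.2 = 2.00×10^-13
D = 0.66·(2.25×10^-13 + 2.00×10^-13)^0.04 = 0.2112 m = 211 mm
Check: V = 1.34 m/s, Re = 2.00×10^5, f = 0.01804, h_f = 4.88 m ≈ 5.24 m ✓

D ≈ 211 mm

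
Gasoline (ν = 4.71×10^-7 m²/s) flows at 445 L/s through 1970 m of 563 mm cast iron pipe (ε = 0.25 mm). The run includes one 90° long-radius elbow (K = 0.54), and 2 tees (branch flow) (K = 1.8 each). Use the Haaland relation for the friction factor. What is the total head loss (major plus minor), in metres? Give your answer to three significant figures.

H_L ≈ 10.1 m

V = 4Q/(πD²) = 1.788 m/s; V²/2g = 0.1629 m
Re = 2.14×10^6, ε/D = 4.44×10^-4 → f = 0.01653 (Haaland)
Major: h_f = f(L/D)·V²/2g = 0.01653·3499·0.1629 = 9.417 m
Minor: ΣK = 4.14; h_m = ΣK·V²/2g = 0.6742 m
Total H_L = 9.417 + 0.6742 = 10.09 m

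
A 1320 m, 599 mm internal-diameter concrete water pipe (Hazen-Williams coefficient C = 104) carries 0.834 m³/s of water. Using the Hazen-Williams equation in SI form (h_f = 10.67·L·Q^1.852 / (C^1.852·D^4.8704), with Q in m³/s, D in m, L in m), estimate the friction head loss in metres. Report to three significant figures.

h_f ≈ 22.4 m

h_f = 10.67·1320·0.834^1.852 / (104^1.852·0.599^4.8704) = 22.45 m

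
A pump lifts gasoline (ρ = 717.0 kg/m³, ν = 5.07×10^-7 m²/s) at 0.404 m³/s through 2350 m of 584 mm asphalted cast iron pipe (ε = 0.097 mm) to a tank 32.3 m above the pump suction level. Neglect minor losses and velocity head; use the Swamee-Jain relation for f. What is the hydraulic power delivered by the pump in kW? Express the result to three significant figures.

V = 4Q/(πD²) = 1.508 m/s; Re = 1.74×10^6; ε/D = 1.66×10^-4; f = 0.01397
h_f = f(L/D)V²/2g = 6.516 m
Total head H = z + h_f = 32.3 + 6.516 = 38.82 m
P_hyd = ρgQH = 717.0·9.81·0.404·38.82 = 110.3 kW

P_hyd ≈ 110 kW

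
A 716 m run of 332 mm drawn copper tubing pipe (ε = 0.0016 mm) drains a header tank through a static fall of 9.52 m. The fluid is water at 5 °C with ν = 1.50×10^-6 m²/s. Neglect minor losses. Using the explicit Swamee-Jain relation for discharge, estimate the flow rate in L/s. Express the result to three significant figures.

Q ≈ 224 L/s

Swamee-Jain (Type II): Q = -0.965·√(gD⁵h_f/L)·ln[ε/(3.7D) + √(3.17ν²L/(gD³h_f))]
√(gD⁵h_f/L) = √(9.81·0.332⁵·9.52/716) = 0.02294
ε/(3.7D) = 1.30×10^-6; √(3.17ν²L/(gD³h_f)) = 3.87×10^-5
Q = -0.965·0.02294·ln(3.996×10^-5) = 0.2242 m³/s
Check: V = 2.59 m/s, Re = 5.73×10^5, f = 0.01286, h_f = 9.48 m ≈ 9.52 m ✓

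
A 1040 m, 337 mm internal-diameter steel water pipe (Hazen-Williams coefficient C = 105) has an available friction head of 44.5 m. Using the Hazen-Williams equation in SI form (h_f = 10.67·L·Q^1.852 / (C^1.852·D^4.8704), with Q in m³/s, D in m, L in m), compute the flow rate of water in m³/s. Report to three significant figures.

Q ≈ 0.305 m³/s

Rearranging: Q = [h_f·C^1.852·D^4.8704 / (10.67·L)]^(1/1.852)
Q = [44.5·105^1.852·0.337^4.8704 / (10.67·1040)]^0.540 = 0.3053 m³/s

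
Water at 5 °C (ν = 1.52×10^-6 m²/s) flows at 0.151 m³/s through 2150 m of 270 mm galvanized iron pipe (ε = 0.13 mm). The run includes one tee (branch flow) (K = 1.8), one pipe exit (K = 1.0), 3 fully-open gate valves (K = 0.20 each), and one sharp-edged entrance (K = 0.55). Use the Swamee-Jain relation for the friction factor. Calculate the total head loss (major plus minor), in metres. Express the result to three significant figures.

H_L ≈ 51.4 m

V = 4Q/(πD²) = 2.637 m/s; V²/2g = 0.3545 m
Re = 4.68×10^5, ε/D = 4.81×10^-4 → f = 0.01772 (Swamee-Jain)
Major: h_f = f(L/D)·V²/2g = 0.01772·7963·0.3545 = 50.02 m
Minor: ΣK = 3.95; h_m = ΣK·V²/2g = 1.400 m
Total H_L = 50.02 + 1.400 = 51.42 m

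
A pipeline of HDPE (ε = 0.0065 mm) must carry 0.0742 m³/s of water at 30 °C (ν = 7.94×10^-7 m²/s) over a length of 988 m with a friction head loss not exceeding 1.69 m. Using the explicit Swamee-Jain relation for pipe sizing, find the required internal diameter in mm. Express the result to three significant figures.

Swamee-Jain (Type III): D = 0.66·[ε^1.25·(LQ²/(gh_f))^4.75 + ν·Q^9.4·(L/(gh_f))^5.2]^0.04
LQ²/(gh_f) = 0.3281; L/(gh_f) = 59.59
Term 1 = ε^1.25·(…)^4.75 = 1.65×10^-9; Term 2 = ν·Q^9.4·(…)^5.2 = 3.26×10^-8
D = 0.66·(1.65×10^-9 + 3.26×10^-8)^0.04 = 0.3318 m = 332 mm
Check: V = 0.858 m/s, Re = 3.59×10^5, f = 0.01416, h_f = 1.58 m ≈ 1.69 m ✓

D ≈ 332 mm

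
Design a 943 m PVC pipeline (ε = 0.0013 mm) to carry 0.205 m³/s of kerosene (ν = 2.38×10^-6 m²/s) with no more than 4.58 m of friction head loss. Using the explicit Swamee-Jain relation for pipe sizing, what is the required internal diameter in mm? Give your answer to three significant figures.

D ≈ 408 mm

Swamee-Jain (Type III): D = 0.66·[ε^1.25·(LQ²/(gh_f))^4.75 + ν·Q^9.4·(L/(gh_f))^5.2]^0.04
LQ²/(gh_f) = 0.8820; L/(gh_f) = 20.99
Term 1 = ε^1.25·(…)^4.75 = 2.42×10^-8; Term 2 = ν·Q^9.4·(…)^5.2 = 6.04×10^-6
D = 0.66·(2.42×10^-8 + 6.04×10^-6)^0.04 = 0.4082 m = 408 mm
Check: V = 1.57 m/s, Re = 2.69×10^5, f = 0.01471, h_f = 4.25 m ≈ 4.58 m ✓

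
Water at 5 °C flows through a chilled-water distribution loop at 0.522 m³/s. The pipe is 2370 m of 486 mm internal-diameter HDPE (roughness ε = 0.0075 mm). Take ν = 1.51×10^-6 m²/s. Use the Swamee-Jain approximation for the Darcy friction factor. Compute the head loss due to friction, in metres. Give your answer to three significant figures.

h_f ≈ 23.9 m

V = 4Q/(πD²) = 4·0.522/(π·0.486²) = 2.814 m/s
Re = VD/ν = 2.814·0.486/1.51×10^-6 = 9.06×10^5 → turbulent
ε/D = 0.0075/486 = 1.54×10^-5
Swamee-Jain: f = 0.01215
h_f = f(L/D)V²/(2g) = 0.01215·(2370/0.486)·2.814²/(2·9.81) = 23.92 m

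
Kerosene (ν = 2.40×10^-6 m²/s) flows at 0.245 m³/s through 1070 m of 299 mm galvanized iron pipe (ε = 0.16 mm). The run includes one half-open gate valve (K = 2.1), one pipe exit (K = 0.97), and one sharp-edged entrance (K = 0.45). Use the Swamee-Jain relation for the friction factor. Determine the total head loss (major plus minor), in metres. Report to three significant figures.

V = 4Q/(πD²) = 3.489 m/s; V²/2g = 0.6205 m
Re = 4.35×10^5, ε/D = 5.35×10^-4 → f = 0.01812 (Swamee-Jain)
Major: h_f = f(L/D)·V²/2g = 0.01812·3579·0.6205 = 40.24 m
Minor: ΣK = 3.52; h_m = ΣK·V²/2g = 2.184 m
Total H_L = 40.24 + 2.184 = 42.42 m

H_L ≈ 42.4 m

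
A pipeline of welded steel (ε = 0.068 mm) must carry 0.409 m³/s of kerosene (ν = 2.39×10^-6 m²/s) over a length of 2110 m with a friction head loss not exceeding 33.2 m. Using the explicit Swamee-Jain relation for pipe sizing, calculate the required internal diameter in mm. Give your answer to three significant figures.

Swamee-Jain (Type III): D = 0.66·[ε^1.25·(LQ²/(gh_f))^4.75 + ν·Q^9.4·(L/(gh_f))^5.2]^0.04
LQ²/(gh_f) = 1.084; L/(gh_f) = 6.479
Term 1 = ε^1.25·(…)^4.75 = 9.05×10^-6; Term 2 = ν·Q^9.4·(…)^5.2 = 8.88×10^-6
D = 0.66·(9.05×10^-6 + 8.88×10^-6)^0.04 = 0.4263 m = 426 mm
Check: V = 2.87 m/s, Re = 5.11×10^5, f = 0.01508, h_f = 31.3 m ≈ 33.2 m ✓

D ≈ 426 mm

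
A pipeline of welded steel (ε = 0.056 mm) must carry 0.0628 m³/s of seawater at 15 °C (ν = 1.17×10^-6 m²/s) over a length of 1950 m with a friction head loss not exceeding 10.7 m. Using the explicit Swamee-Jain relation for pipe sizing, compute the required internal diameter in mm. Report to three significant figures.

Swamee-Jain (Type III): D = 0.66·[ε^1.25·(LQ²/(gh_f))^4.75 + ν·Q^9.4·(L/(gh_f))^5.2]^0.04
LQ²/(gh_f) = 0.07327; L/(gh_f) = 18.58
Term 1 = ε^1.25·(…)^4.75 = 1.97×10^-11; Term 2 = ν·Q^9.4·(…)^5.2 = 2.33×10^-11
D = 0.66·(1.97×10^-11 + 2.33×10^-11)^0.04 = 0.2540 m = 254 mm
Check: V = 1.24 m/s, Re = 2.69×10^5, f = 0.01667, h_f = 10.0 m ≈ 10.7 m ✓

D ≈ 254 mm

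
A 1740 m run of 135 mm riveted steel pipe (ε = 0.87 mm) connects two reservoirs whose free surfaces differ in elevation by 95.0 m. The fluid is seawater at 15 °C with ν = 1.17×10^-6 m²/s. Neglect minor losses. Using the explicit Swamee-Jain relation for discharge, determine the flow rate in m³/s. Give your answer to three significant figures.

Swamee-Jain (Type II): Q = -0.965·√(gD⁵h_f/L)·ln[ε/(3.7D) + √(3.17ν²L/(gD³h_f))]
√(gD⁵h_f/L) = √(9.81·0.135⁵·95.0/1740) = 0.004901
ε/(3.7D) = 0.00174; √(3.17ν²L/(gD³h_f)) = 5.74×10^-5
Q = -0.965·0.004901·ln(0.001799) = 0.02989 m³/s
Check: V = 2.09 m/s, Re = 2.41×10^5, f = 0.03332, h_f = 95.5 m ≈ 95.0 m ✓

Q ≈ 0.0299 m³/s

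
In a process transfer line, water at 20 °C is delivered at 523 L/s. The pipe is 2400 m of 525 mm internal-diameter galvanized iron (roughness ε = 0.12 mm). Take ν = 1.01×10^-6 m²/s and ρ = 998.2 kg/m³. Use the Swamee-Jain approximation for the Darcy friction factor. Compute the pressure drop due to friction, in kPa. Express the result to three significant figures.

V = 4Q/(πD²) = 4·0.523/(π·0.525²) = 2.416 m/s
Re = VD/ν = 2.416·0.525/1.01×10^-6 = 1.26×10^6 → turbulent
ε/D = 0.12/525 = 2.29×10^-4
Swamee-Jain: f = 0.01491
h_f = f(L/D)V²/(2g) = 0.01491·(2400/0.525)·2.416²/(2·9.81) = 20.28 m
Δp = ρg·h_f = 998.2·9.81·20.28 = 198.6 kPa

Δp ≈ 199 kPa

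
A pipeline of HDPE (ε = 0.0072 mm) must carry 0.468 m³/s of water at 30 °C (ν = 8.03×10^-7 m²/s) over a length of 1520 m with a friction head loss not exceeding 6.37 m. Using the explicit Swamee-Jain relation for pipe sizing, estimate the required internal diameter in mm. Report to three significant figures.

D ≈ 552 mm

Swamee-Jain (Type III): D = 0.66·[ε^1.25·(LQ²/(gh_f))^4.75 + ν·Q^9.4·(L/(gh_f))^5.2]^0.04
LQ²/(gh_f) = 5.328; L/(gh_f) = 24.32
Term 1 = ε^1.25·(…)^4.75 = 0.00105; Term 2 = ν·Q^9.4·(…)^5.2 = 0.0103
D = 0.66·(0.00105 + 0.0103)^0.04 = 0.5517 m = 552 mm
Check: V = 1.96 m/s, Re = 1.34×10^6, f = 0.01143, h_f = 6.15 m ≈ 6.37 m ✓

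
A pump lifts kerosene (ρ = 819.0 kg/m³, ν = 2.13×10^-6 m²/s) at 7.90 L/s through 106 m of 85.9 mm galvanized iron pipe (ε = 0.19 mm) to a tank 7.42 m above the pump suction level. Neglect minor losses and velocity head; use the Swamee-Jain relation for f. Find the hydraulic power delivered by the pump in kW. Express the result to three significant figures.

P_hyd ≈ 0.671 kW

V = 4Q/(πD²) = 1.363 m/s; Re = 5.50×10^4; ε/D = 0.00221; f = 0.02702
h_f = f(L/D)V²/2g = 3.158 m
Total head H = z + h_f = 7.42 + 3.158 = 10.58 m
P_hyd = ρgQH = 819.0·9.81·0.00790·10.58 = 0.6714 kW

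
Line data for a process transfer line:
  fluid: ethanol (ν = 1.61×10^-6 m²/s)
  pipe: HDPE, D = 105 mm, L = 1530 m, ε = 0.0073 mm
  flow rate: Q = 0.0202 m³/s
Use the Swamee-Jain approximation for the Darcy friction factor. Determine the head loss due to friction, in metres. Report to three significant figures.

h_f ≈ 68.4 m

V = 4Q/(πD²) = 4·0.0202/(π·0.105²) = 2.333 m/s
Re = VD/ν = 2.333·0.105/1.61×10^-6 = 1.52×10^5 → turbulent
ε/D = 0.0073/105 = 6.95×10^-5
Swamee-Jain: f = 0.01692
h_f = f(L/D)V²/(2g) = 0.01692·(1530/0.105)·2.333²/(2·9.81) = 68.38 m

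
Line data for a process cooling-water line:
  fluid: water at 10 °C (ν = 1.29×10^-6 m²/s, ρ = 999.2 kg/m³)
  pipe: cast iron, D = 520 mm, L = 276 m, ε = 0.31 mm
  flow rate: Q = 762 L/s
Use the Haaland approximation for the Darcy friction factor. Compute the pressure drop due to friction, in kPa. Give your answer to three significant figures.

V = 4Q/(πD²) = 4·0.762/(π·0.520²) = 3.588 m/s
Re = VD/ν = 3.588·0.520/1.29×10^-6 = 1.45×10^6 → turbulent
ε/D = 0.31/520 = 5.96×10^-4
Haaland: f = 0.01768
h_f = f(L/D)V²/(2g) = 0.01768·(276/0.520)·3.588²/(2·9.81) = 6.159 m
Δp = ρg·h_f = 999.2·9.81·6.159 = 60.37 kPa

Δp ≈ 60.4 kPa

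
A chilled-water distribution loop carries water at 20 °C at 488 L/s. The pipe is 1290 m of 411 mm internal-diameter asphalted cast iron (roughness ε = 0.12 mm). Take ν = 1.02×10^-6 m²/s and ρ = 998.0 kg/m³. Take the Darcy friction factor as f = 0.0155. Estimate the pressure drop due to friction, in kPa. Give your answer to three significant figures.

Δp ≈ 328 kPa

V = 4Q/(πD²) = 4·0.488/(π·0.411²) = 3.678 m/s
h_f = f(L/D)V²/(2g) = 0.01550·(1290/0.411)·3.678²/(2·9.81) = 33.55 m
Δp = ρg·h_f = 998.0·9.81·33.55 = 328.5 kPa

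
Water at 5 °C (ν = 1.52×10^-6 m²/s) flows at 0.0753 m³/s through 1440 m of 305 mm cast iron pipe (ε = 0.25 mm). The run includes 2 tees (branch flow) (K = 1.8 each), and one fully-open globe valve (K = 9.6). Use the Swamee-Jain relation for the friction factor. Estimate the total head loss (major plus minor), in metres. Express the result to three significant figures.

V = 4Q/(πD²) = 1.031 m/s; V²/2g = 0.05414 m
Re = 2.07×10^5, ε/D = 8.20×10^-4 → f = 0.02040 (Swamee-Jain)
Major: h_f = f(L/D)·V²/2g = 0.02040·4721·0.05414 = 5.215 m
Minor: ΣK = 13.2; h_m = ΣK·V²/2g = 0.7146 m
Total H_L = 5.215 + 0.7146 = 5.930 m

H_L ≈ 5.93 m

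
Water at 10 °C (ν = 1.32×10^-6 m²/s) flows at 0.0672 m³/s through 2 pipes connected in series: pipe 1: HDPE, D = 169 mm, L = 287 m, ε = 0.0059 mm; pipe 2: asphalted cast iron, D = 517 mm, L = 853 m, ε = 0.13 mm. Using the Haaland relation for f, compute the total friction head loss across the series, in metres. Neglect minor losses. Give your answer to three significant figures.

H ≈ 11.1 m

Pipe 1: V = 2.996 m/s, Re = 3.84×10^5, ε/D = 3.49×10^-5, f = 0.01406, h_1 = f(L/D)V²/2g = 10.92 m
Pipe 2: V = 0.3201 m/s, Re = 1.25×10^5, ε/D = 2.51×10^-4, f = 0.01832, h_2 = f(L/D)V²/2g = 0.1579 m
Series → Q common, losses add: H = Σh = 11.08 m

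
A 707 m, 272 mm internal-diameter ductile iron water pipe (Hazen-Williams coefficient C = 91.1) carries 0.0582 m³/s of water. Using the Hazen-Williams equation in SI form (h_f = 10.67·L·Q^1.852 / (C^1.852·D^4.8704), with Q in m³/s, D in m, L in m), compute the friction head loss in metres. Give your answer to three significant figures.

h_f = 10.67·707·0.0582^1.852 / (91.1^1.852·0.272^4.8704) = 5.189 m

h_f ≈ 5.19 m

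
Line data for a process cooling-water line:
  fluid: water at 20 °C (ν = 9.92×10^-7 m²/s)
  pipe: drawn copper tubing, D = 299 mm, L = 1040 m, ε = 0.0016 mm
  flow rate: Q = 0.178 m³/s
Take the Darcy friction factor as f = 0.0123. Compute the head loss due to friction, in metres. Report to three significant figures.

h_f ≈ 14.0 m

V = 4Q/(πD²) = 4·0.178/(π·0.299²) = 2.535 m/s
h_f = f(L/D)V²/(2g) = 0.01230·(1040/0.299)·2.535²/(2·9.81) = 14.01 m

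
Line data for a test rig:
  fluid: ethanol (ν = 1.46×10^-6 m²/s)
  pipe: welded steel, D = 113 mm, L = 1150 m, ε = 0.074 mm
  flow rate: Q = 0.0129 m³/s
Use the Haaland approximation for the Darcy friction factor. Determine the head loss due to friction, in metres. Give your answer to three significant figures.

V = 4Q/(πD²) = 4·0.0129/(π·0.113²) = 1.286 m/s
Re = VD/ν = 1.286·0.113/1.46×10^-6 = 9.96×10^4 → turbulent
ε/D = 0.074/113 = 6.55×10^-4
Haaland: f = 0.02070
h_f = f(L/D)V²/(2g) = 0.02070·(1150/0.113)·1.286²/(2·9.81) = 17.77 m

h_f ≈ 17.8 m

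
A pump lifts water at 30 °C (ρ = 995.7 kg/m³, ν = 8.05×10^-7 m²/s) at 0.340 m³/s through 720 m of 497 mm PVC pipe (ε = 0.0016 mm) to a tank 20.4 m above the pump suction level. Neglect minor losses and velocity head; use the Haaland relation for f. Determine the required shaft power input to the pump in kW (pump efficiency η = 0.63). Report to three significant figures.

P_shaft ≈ 121 kW

V = 4Q/(πD²) = 1.753 m/s; Re = 1.08×10^6; ε/D = 3.22×10^-6; f = 0.01149
h_f = f(L/D)V²/2g = 2.606 m
Total head H = z + h_f = 20.4 + 2.606 = 23.01 m
P_hyd = ρgQH = 995.7·9.81·0.340·23.01 = 76.40 kW
P_shaft = P_hyd/η = 76.40/0.63 = 121.3 kW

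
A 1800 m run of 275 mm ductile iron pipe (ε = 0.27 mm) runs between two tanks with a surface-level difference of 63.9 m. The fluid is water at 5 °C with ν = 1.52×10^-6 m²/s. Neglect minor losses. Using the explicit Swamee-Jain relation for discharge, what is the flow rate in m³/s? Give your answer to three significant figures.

Q ≈ 0.183 m³/s

Swamee-Jain (Type II): Q = -0.965·√(gD⁵h_f/L)·ln[ε/(3.7D) + √(3.17ν²L/(gD³h_f))]
√(gD⁵h_f/L) = √(9.81·0.275⁵·63.9/1800) = 0.02340
ε/(3.7D) = 2.65×10^-4; √(3.17ν²L/(gD³h_f)) = 3.18×10^-5
Q = -0.965·0.02340·ln(2.972×10^-4) = 0.1834 m³/s
Check: V = 3.09 m/s, Re = 5.59×10^5, f = 0.02021, h_f = 64.3 m ≈ 63.9 m ✓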